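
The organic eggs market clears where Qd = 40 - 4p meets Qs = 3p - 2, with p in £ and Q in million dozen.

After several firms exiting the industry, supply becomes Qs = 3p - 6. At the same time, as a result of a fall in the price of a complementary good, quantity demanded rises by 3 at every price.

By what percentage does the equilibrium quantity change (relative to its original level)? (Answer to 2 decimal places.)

Original equilibrium: 40 - 4p = 3p - 2 gives 42 = 7p, so p = 6 and Q = 16.
The new curves are Qd = 43 - 4p (demand) and Qs = 3p - 6 (supply).
New equilibrium: 43 - 4p = 3p - 6 ⇒ 49 = 7p ⇒ p = 7, Q = 15.
%ΔQ = (15 − 16) / 16 × 100 = -6.25%.

-6.25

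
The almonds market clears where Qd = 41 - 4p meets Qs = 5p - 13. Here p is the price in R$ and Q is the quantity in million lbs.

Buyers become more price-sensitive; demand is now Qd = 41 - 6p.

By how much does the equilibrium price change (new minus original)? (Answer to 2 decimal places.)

-1.09

Before the shock: 41 - 4p = 5p - 13 ⇒ 54 = 9p ⇒ p = 6, Q = 17.
The shock moves the curves to Qd = 41 - 6p and Qs = 5p - 13.
Clearing the new market: 41 - 6p = 5p - 13, so p = 54/11 ≈ 4.9091 and Q = 127/11 ≈ 11.5455.
Δp = 4.9091 − 6 = -1.09.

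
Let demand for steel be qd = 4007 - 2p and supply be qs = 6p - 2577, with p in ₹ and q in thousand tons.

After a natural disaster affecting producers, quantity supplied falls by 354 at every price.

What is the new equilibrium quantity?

2272.5

Original equilibrium: 4007 - 2p = 6p - 2577 gives 6584 = 8p, so p = 823 and q = 2361.
The shock moves the curves to qd = 4007 - 2p and qs = 6p - 2931.
Clearing the new market: 4007 - 2p = 6p - 2931, so p = 867.25 and q = 2272.5.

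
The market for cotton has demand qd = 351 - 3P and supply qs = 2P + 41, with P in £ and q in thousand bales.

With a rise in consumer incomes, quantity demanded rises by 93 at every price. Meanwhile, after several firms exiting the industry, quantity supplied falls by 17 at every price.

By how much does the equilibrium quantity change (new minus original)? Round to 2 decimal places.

+27.00

Solve the original market: 351 - 3P = 2P + 41, hence P = 62 and q = 165.
With the change applied: demand qd = 444 - 3P, supply qs = 2P + 24.
Clearing the new market: 444 - 3P = 2P + 24, so P = 84 and q = 192.
Δq = 192 − 165 = +27.00.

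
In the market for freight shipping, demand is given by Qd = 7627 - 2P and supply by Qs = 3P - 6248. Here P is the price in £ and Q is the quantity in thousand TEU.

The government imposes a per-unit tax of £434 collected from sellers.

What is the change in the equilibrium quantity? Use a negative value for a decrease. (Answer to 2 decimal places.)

Before the shock: 7627 - 2P = 3P - 6248 ⇒ 13875 = 5P ⇒ P = 2775, Q = 2077.
Since sellers keep the price net of the tax, the effective supply curve becomes Qs = 3P - 7550.
Setting them equal: 7627 - 2P = 3P - 7550 → 15177 = 5P, so P = 3035.4 and Q = 1556.2.
ΔQ = 1556.2 − 2077 = -520.80.

-520.80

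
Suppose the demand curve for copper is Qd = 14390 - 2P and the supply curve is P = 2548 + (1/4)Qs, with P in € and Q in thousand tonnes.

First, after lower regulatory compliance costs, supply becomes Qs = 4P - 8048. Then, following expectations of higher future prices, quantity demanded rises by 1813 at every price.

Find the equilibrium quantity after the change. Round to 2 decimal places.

Original equilibrium: 14390 - 2P = 4P - 10192 gives 24582 = 6P, so P = 4097 and Q = 6196.
After the shift, demand is Qd = 16203 - 2P and supply is Qs = 4P - 8048.
New equilibrium: 16203 - 2P = 4P - 8048 ⇒ 24251 = 6P ⇒ P = 24251/6 ≈ 4041.8333, Q = 24358/3 ≈ 8119.3333.

8119.33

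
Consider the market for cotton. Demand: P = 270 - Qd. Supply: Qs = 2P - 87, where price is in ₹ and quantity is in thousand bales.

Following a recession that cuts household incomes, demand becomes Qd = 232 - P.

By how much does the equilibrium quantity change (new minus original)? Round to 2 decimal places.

-25.33

Before the shock: 270 - P = 2P - 87 ⇒ 357 = 3P ⇒ P = 119, Q = 151.
After the shift, demand is Qd = 232 - P and supply is Qs = 2P - 87.
Setting them equal: 232 - P = 2P - 87 → 319 = 3P, so P = 319/3 ≈ 106.3333 and Q = 377/3 ≈ 125.6667.
ΔQ = 125.6667 − 151 = -25.33.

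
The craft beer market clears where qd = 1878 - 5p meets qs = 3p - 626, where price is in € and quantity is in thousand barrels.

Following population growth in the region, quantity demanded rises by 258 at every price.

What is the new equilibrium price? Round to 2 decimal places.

Original equilibrium: 1878 - 5p = 3p - 626 gives 2504 = 8p, so p = 313 and q = 313.
With the change applied: demand qd = 2136 - 5p, supply qs = 3p - 626.
Setting them equal: 2136 - 5p = 3p - 626 → 2762 = 8p, so p = 345.25 and q = 409.75.

345.25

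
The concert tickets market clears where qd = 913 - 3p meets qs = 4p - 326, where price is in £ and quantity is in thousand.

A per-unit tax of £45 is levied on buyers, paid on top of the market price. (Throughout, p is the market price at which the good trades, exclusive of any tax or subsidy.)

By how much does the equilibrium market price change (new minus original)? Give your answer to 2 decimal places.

Initially, 913 - 3p = 4p - 326, so 1239 = 7p and p = 177, q = 382.
Since buyers pay the price plus the tax, the effective demand curve becomes qd = 778 - 3p.
New equilibrium: 778 - 3p = 4p - 326 ⇒ 1104 = 7p ⇒ p = 1104/7 ≈ 157.7143, q = 2134/7 ≈ 304.8571.
Δp = 157.7143 − 177 = -19.29.

-19.29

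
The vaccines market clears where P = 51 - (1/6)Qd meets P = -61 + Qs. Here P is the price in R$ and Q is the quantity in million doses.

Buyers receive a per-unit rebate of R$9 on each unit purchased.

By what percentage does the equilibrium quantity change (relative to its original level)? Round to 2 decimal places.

+8.04

Solve the original market: 306 - 6P = P + 61, hence P = 35 and Q = 96.
Since buyers' out-of-pocket price is the market price minus the rebate, the effective demand curve becomes Qd = 360 - 6P.
Setting them equal: 360 - 6P = P + 61 → 299 = 7P, so P = 299/7 ≈ 42.7143 and Q = 726/7 ≈ 103.7143.
%ΔQ = (103.7143 − 96) / 96 × 100 = +8.04%.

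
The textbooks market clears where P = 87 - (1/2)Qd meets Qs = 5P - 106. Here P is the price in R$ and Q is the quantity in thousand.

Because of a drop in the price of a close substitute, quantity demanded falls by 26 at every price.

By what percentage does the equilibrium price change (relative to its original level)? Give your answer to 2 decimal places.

-9.29

Before the shock: 174 - 2P = 5P - 106 ⇒ 280 = 7P ⇒ P = 40, Q = 94.
The new curves are Qd = 148 - 2P (demand) and Qs = 5P - 106 (supply).
New equilibrium: 148 - 2P = 5P - 106 ⇒ 254 = 7P ⇒ P = 254/7 ≈ 36.2857, Q = 528/7 ≈ 75.4286.
%ΔP = (36.2857 − 40) / 40 × 100 = -9.29%.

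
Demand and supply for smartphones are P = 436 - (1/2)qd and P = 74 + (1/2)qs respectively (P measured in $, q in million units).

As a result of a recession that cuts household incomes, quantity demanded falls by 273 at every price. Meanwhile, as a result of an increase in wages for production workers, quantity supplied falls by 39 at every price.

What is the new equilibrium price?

Original equilibrium: 872 - 2P = 2P - 148 gives 1020 = 4P, so P = 255 and q = 362.
The shock moves the curves to qd = 599 - 2P and qs = 2P - 187.
New equilibrium: 599 - 2P = 2P - 187 ⇒ 786 = 4P ⇒ P = 196.5, q = 206.

196.5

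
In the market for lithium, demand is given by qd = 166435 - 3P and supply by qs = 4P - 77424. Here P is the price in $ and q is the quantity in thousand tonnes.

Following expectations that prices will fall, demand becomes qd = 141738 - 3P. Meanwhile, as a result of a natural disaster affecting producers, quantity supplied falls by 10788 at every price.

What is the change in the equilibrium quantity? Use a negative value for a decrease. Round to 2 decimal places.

-18736.00

Initially, 166435 - 3P = 4P - 77424, so 243859 = 7P and P = 34837, q = 61924.
After the shift, demand is qd = 141738 - 3P and supply is qs = 4P - 88212.
Clearing the new market: 141738 - 3P = 4P - 88212, so P = 32850 and q = 43188.
Δq = 43188 − 61924 = -18736.00.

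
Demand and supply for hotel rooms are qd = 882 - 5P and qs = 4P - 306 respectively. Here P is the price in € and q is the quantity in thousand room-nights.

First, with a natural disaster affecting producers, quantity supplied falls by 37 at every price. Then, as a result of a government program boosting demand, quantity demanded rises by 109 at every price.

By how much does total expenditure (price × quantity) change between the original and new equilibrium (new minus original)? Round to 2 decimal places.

+7735.09

Before the shock: 882 - 5P = 4P - 306 ⇒ 1188 = 9P ⇒ P = 132, q = 222.
The new curves are qd = 991 - 5P (demand) and qs = 4P - 343 (supply).
New equilibrium: 991 - 5P = 4P - 343 ⇒ 1334 = 9P ⇒ P = 1334/9 ≈ 148.2222, q = 2249/9 ≈ 249.8889.
Expenditure moves from 132×222 = 29304 to 148.2222×249.8889 = 37039.0864; change = +7735.09.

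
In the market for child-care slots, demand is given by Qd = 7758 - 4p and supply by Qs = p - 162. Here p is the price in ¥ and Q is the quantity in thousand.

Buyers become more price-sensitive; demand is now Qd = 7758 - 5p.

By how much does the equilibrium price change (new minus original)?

Before the shock: 7758 - 4p = p - 162 ⇒ 7920 = 5p ⇒ p = 1584, Q = 1422.
After the shift, demand is Qd = 7758 - 5p and supply is Qs = p - 162.
Equate the new curves: 7758 - 5p = p - 162, giving 7920 = 6p, p = 1320, Q = 1158.
Δp = 1320 − 1584 = -264.

-264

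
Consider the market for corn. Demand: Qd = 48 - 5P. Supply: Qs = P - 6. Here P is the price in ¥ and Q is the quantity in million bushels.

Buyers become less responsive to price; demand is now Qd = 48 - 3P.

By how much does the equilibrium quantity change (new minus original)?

+4.5

Initially, 48 - 5P = P - 6, so 54 = 6P and P = 9, Q = 3.
With the change applied: demand Qd = 48 - 3P, supply Qs = P - 6.
New equilibrium: 48 - 3P = P - 6 ⇒ 54 = 4P ⇒ P = 13.5, Q = 7.5.
ΔQ = 7.5 − 3 = +4.5.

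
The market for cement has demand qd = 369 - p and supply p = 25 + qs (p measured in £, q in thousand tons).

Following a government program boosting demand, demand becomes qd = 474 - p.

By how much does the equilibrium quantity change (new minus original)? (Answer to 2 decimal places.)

+52.50

Initially, 369 - p = p - 25, so 394 = 2p and p = 197, q = 172.
After the shift, demand is qd = 474 - p and supply is qs = p - 25.
New equilibrium: 474 - p = p - 25 ⇒ 499 = 2p ⇒ p = 249.5, q = 224.5.
Δq = 224.5 − 172 = +52.50.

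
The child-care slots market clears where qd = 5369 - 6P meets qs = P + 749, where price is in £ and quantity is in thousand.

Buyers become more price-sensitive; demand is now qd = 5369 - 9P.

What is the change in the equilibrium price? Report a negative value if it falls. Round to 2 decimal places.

-198.00

Initially, 5369 - 6P = P + 749, so 4620 = 7P and P = 660, q = 1409.
The shock moves the curves to qd = 5369 - 9P and qs = P + 749.
Setting them equal: 5369 - 9P = P + 749 → 4620 = 10P, so P = 462 and q = 1211.
ΔP = 462 − 660 = -198.00.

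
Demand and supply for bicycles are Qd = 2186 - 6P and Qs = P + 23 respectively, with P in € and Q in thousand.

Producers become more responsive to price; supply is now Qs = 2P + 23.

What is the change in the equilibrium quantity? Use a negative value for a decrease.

Initially, 2186 - 6P = P + 23, so 2163 = 7P and P = 309, Q = 332.
The new curves are Qd = 2186 - 6P (demand) and Qs = 2P + 23 (supply).
Clearing the new market: 2186 - 6P = 2P + 23, so P = 270.375 and Q = 563.75.
ΔQ = 563.75 − 332 = +231.75.

+231.75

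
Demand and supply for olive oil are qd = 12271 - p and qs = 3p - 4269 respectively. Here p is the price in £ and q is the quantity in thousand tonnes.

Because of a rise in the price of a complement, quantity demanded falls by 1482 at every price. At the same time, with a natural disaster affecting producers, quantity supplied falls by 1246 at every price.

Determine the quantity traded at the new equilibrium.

Before the shock: 12271 - p = 3p - 4269 ⇒ 16540 = 4p ⇒ p = 4135, q = 8136.
The new curves are qd = 10789 - p (demand) and qs = 3p - 5515 (supply).
Clearing the new market: 10789 - p = 3p - 5515, so p = 4076 and q = 6713.

6713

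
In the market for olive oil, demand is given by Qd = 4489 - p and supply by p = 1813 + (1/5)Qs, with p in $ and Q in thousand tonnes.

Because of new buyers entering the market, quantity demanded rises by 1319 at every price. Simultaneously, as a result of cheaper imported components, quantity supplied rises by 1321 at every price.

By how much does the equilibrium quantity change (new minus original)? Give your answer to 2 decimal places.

+1319.33

Original equilibrium: 4489 - p = 5p - 9065 gives 13554 = 6p, so p = 2259 and Q = 2230.
The shock moves the curves to Qd = 5808 - p and Qs = 5p - 7744.
New equilibrium: 5808 - p = 5p - 7744 ⇒ 13552 = 6p ⇒ p = 6776/3 ≈ 2258.6667, Q = 10648/3 ≈ 3549.3333.
ΔQ = 3549.3333 − 2230 = +1319.33.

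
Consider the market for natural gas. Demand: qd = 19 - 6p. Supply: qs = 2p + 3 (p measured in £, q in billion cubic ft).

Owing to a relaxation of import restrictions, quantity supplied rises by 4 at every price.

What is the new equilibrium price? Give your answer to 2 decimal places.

1.50

Original equilibrium: 19 - 6p = 2p + 3 gives 16 = 8p, so p = 2 and q = 7.
With the change applied: demand qd = 19 - 6p, supply qs = 2p + 7.
Equate the new curves: 19 - 6p = 2p + 7, giving 12 = 8p, p = 1.5, q = 10.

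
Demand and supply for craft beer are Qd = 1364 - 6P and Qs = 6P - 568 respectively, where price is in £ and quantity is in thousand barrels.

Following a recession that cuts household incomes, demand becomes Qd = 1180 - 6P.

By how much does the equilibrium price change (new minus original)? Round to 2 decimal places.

-15.33

Original equilibrium: 1364 - 6P = 6P - 568 gives 1932 = 12P, so P = 161 and Q = 398.
With the change applied: demand Qd = 1180 - 6P, supply Qs = 6P - 568.
New equilibrium: 1180 - 6P = 6P - 568 ⇒ 1748 = 12P ⇒ P = 437/3 ≈ 145.6667, Q = 306.
ΔP = 145.6667 − 161 = -15.33.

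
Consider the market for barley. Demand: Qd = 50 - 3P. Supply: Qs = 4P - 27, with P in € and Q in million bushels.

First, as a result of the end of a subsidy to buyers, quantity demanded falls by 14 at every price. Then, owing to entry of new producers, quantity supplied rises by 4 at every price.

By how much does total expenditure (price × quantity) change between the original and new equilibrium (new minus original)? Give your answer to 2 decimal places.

-96.69

Initially, 50 - 3P = 4P - 27, so 77 = 7P and P = 11, Q = 17.
The new curves are Qd = 36 - 3P (demand) and Qs = 4P - 23 (supply).
Equate the new curves: 36 - 3P = 4P - 23, giving 59 = 7P, P = 59/7 ≈ 8.4286, Q = 75/7 ≈ 10.7143.
Expenditure moves from 11×17 = 187 to 8.4286×10.7143 = 90.3061; change = -96.69.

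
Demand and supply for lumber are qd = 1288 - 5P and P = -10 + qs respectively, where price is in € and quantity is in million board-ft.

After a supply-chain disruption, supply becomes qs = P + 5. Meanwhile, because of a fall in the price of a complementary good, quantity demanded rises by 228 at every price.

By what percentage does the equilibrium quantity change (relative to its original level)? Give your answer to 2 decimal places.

Solve the original market: 1288 - 5P = P + 10, hence P = 213 and q = 223.
With the change applied: demand qd = 1516 - 5P, supply qs = P + 5.
Equate the new curves: 1516 - 5P = P + 5, giving 1511 = 6P, P = 1511/6 ≈ 251.8333, q = 1541/6 ≈ 256.8333.
%Δq = (256.8333 − 223) / 223 × 100 = +15.17%.

+15.17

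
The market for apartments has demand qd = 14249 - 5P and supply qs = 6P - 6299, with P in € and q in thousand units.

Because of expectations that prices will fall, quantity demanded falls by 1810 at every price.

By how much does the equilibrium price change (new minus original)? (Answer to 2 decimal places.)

Original equilibrium: 14249 - 5P = 6P - 6299 gives 20548 = 11P, so P = 1868 and q = 4909.
The new curves are qd = 12439 - 5P (demand) and qs = 6P - 6299 (supply).
New equilibrium: 12439 - 5P = 6P - 6299 ⇒ 18738 = 11P ⇒ P = 18738/11 ≈ 1703.4545, q = 43139/11 ≈ 3921.7273.
ΔP = 1703.4545 − 1868 = -164.55.

-164.55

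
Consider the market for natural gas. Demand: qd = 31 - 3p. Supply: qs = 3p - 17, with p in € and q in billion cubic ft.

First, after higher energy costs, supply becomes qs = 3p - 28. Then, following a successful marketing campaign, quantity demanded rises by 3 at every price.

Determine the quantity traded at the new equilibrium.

Original equilibrium: 31 - 3p = 3p - 17 gives 48 = 6p, so p = 8 and q = 7.
With the change applied: demand qd = 34 - 3p, supply qs = 3p - 28.
Setting them equal: 34 - 3p = 3p - 28 → 62 = 6p, so p = 31/3 ≈ 10.3333 and q = 3.

3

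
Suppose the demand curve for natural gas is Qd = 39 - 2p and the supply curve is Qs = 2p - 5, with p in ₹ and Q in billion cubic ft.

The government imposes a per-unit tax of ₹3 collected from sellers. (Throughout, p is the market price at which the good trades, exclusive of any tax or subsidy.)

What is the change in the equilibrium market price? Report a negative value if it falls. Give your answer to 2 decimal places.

Original equilibrium: 39 - 2p = 2p - 5 gives 44 = 4p, so p = 11 and Q = 17.
Since sellers keep the price net of the tax, the effective supply curve becomes Qs = 2p - 11.
New equilibrium: 39 - 2p = 2p - 11 ⇒ 50 = 4p ⇒ p = 12.5, Q = 14.
Δp = 12.5 − 11 = +1.50.

+1.50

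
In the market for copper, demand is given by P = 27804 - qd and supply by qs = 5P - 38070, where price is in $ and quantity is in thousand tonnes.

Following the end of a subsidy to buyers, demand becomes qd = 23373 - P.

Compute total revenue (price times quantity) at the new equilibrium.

Solve the original market: 27804 - P = 5P - 38070, hence P = 10979 and q = 16825.
The new curves are qd = 23373 - P (demand) and qs = 5P - 38070 (supply).
Clearing the new market: 23373 - P = 5P - 38070, so P = 10240.5 and q = 13132.5.
New expenditure = 10240.5 × 13132.5 = 134483366.25.

134483366.25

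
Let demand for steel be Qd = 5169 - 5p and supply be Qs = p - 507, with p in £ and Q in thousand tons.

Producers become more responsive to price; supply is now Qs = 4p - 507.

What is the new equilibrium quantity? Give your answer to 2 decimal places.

Original equilibrium: 5169 - 5p = p - 507 gives 5676 = 6p, so p = 946 and Q = 439.
The new curves are Qd = 5169 - 5p (demand) and Qs = 4p - 507 (supply).
Equate the new curves: 5169 - 5p = 4p - 507, giving 5676 = 9p, p = 1892/3 ≈ 630.6667, Q = 6047/3 ≈ 2015.6667.

2015.67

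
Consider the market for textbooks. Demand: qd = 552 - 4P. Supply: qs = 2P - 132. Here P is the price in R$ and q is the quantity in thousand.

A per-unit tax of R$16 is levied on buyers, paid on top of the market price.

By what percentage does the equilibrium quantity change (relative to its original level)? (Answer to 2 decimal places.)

Initially, 552 - 4P = 2P - 132, so 684 = 6P and P = 114, q = 96.
Since buyers pay the price plus the tax, the effective demand curve becomes qd = 488 - 4P.
Setting them equal: 488 - 4P = 2P - 132 → 620 = 6P, so P = 310/3 ≈ 103.3333 and q = 224/3 ≈ 74.6667.
%Δq = (74.6667 − 96) / 96 × 100 = -22.22%.

-22.22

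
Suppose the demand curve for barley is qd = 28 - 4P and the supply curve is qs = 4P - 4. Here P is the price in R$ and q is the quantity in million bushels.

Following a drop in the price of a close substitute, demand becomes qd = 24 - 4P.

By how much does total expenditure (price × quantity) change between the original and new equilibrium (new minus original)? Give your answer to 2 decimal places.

-13.00

Before the shock: 28 - 4P = 4P - 4 ⇒ 32 = 8P ⇒ P = 4, q = 12.
With the change applied: demand qd = 24 - 4P, supply qs = 4P - 4.
Clearing the new market: 24 - 4P = 4P - 4, so P = 3.5 and q = 10.
Expenditure moves from 4×12 = 48 to 3.5×10 = 35; change = -13.00.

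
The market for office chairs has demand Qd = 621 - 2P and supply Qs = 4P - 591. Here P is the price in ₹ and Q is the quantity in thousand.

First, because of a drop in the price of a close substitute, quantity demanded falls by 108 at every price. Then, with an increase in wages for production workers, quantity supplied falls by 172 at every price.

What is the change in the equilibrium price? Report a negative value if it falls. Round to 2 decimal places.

Initially, 621 - 2P = 4P - 591, so 1212 = 6P and P = 202, Q = 217.
After the shift, demand is Qd = 513 - 2P and supply is Qs = 4P - 763.
New equilibrium: 513 - 2P = 4P - 763 ⇒ 1276 = 6P ⇒ P = 638/3 ≈ 212.6667, Q = 263/3 ≈ 87.6667.
ΔP = 212.6667 − 202 = +10.67.

+10.67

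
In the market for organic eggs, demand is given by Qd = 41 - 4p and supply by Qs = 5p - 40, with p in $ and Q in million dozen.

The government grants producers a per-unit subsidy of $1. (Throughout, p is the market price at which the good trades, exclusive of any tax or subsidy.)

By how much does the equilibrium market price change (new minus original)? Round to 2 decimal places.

-0.56

Solve the original market: 41 - 4p = 5p - 40, hence p = 9 and Q = 5.
Since sellers receive the price plus the subsidy, the effective supply curve becomes Qs = 5p - 35.
Clearing the new market: 41 - 4p = 5p - 35, so p = 76/9 ≈ 8.4444 and Q = 65/9 ≈ 7.2222.
Δp = 8.4444 − 9 = -0.56.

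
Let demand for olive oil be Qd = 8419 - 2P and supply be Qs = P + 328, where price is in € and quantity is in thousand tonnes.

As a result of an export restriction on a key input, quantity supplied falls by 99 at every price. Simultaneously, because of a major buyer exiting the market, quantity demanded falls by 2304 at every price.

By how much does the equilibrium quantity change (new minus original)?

-834

Solve the original market: 8419 - 2P = P + 328, hence P = 2697 and Q = 3025.
With the change applied: demand Qd = 6115 - 2P, supply Qs = P + 229.
Setting them equal: 6115 - 2P = P + 229 → 5886 = 3P, so P = 1962 and Q = 2191.
ΔQ = 2191 − 3025 = -834.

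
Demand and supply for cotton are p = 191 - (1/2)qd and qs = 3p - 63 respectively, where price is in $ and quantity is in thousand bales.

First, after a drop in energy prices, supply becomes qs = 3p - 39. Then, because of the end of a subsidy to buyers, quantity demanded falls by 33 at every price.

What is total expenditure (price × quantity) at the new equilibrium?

Solve the original market: 382 - 2p = 3p - 63, hence p = 89 and q = 204.
The new curves are qd = 349 - 2p (demand) and qs = 3p - 39 (supply).
New equilibrium: 349 - 2p = 3p - 39 ⇒ 388 = 5p ⇒ p = 77.6, q = 193.8.
New expenditure = 77.6 × 193.8 = 15038.88.

15038.88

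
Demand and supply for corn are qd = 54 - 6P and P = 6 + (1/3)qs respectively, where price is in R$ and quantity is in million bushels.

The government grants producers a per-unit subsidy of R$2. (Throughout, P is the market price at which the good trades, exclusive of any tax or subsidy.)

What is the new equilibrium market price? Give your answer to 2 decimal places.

7.33

Initially, 54 - 6P = 3P - 18, so 72 = 9P and P = 8, q = 6.
Since sellers receive the price plus the subsidy, the effective supply curve becomes qs = 3P - 12.
Setting them equal: 54 - 6P = 3P - 12 → 66 = 9P, so P = 22/3 ≈ 7.3333 and q = 10.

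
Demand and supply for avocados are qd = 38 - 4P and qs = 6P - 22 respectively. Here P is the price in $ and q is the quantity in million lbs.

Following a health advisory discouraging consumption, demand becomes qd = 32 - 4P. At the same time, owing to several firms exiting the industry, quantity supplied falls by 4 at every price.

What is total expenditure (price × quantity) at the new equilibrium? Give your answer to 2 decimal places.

Original equilibrium: 38 - 4P = 6P - 22 gives 60 = 10P, so P = 6 and q = 14.
With the change applied: demand qd = 32 - 4P, supply qs = 6P - 26.
New equilibrium: 32 - 4P = 6P - 26 ⇒ 58 = 10P ⇒ P = 5.8, q = 8.8.
New expenditure = 5.8 × 8.8 = 51.04.

51.04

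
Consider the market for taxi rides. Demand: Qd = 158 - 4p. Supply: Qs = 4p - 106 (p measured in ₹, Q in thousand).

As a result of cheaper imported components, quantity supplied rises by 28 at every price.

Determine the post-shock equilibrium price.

Before the shock: 158 - 4p = 4p - 106 ⇒ 264 = 8p ⇒ p = 33, Q = 26.
After the shift, demand is Qd = 158 - 4p and supply is Qs = 4p - 78.
New equilibrium: 158 - 4p = 4p - 78 ⇒ 236 = 8p ⇒ p = 29.5, Q = 40.

29.5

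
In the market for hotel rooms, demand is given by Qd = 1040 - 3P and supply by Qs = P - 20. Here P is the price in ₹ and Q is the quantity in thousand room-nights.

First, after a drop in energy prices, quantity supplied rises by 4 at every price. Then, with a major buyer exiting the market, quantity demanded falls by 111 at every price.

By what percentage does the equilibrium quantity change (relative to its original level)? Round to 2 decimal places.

Before the shock: 1040 - 3P = P - 20 ⇒ 1060 = 4P ⇒ P = 265, Q = 245.
With the change applied: demand Qd = 929 - 3P, supply Qs = P - 16.
Clearing the new market: 929 - 3P = P - 16, so P = 236.25 and Q = 220.25.
%ΔQ = (220.25 − 245) / 245 × 100 = -10.10%.

-10.10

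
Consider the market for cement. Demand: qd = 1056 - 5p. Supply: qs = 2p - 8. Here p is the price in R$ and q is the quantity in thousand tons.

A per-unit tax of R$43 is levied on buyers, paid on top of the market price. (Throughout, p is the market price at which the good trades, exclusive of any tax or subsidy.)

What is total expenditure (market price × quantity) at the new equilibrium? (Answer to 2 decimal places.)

28450.16

Before the shock: 1056 - 5p = 2p - 8 ⇒ 1064 = 7p ⇒ p = 152, q = 296.
Since buyers pay the price plus the tax, the effective demand curve becomes qd = 841 - 5p.
Equate the new curves: 841 - 5p = 2p - 8, giving 849 = 7p, p = 849/7 ≈ 121.2857, q = 1642/7 ≈ 234.5714.
New expenditure = 121.2857 × 234.5714 = 28450.16.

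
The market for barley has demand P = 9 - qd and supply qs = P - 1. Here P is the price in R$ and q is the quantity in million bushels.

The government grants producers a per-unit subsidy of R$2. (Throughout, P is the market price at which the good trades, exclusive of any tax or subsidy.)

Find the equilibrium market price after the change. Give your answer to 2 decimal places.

Before the shock: 9 - P = P - 1 ⇒ 10 = 2P ⇒ P = 5, q = 4.
Since sellers receive the price plus the subsidy, the effective supply curve becomes qs = P + 1.
New equilibrium: 9 - P = P + 1 ⇒ 8 = 2P ⇒ P = 4, q = 5.

4.00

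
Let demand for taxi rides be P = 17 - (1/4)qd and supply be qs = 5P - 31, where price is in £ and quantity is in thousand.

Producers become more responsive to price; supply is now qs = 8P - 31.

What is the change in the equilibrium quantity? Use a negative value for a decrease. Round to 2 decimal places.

+11.00

Original equilibrium: 68 - 4P = 5P - 31 gives 99 = 9P, so P = 11 and q = 24.
After the shift, demand is qd = 68 - 4P and supply is qs = 8P - 31.
Equate the new curves: 68 - 4P = 8P - 31, giving 99 = 12P, P = 8.25, q = 35.
Δq = 35 − 24 = +11.00.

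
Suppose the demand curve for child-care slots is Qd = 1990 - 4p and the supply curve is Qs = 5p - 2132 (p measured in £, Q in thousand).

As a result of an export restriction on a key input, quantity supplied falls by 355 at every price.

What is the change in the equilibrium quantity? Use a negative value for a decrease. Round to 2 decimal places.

Initially, 1990 - 4p = 5p - 2132, so 4122 = 9p and p = 458, Q = 158.
With the change applied: demand Qd = 1990 - 4p, supply Qs = 5p - 2487.
New equilibrium: 1990 - 4p = 5p - 2487 ⇒ 4477 = 9p ⇒ p = 4477/9 ≈ 497.4444, Q = 2/9 ≈ 0.2222.
ΔQ = 0.2222 − 158 = -157.78.

-157.78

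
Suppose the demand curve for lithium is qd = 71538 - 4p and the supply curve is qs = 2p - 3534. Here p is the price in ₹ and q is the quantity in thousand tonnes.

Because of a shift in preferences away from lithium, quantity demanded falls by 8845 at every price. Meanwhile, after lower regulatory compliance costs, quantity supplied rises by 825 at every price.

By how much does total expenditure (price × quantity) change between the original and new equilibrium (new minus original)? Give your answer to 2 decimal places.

Initially, 71538 - 4p = 2p - 3534, so 75072 = 6p and p = 12512, q = 21490.
After the shift, demand is qd = 62693 - 4p and supply is qs = 2p - 2709.
New equilibrium: 62693 - 4p = 2p - 2709 ⇒ 65402 = 6p ⇒ p = 32701/3 ≈ 10900.3333, q = 57275/3 ≈ 19091.6667.
Expenditure moves from 12512×21490 = 268882880 to 10900.3333×19091.6667 = 208105530.5556; change = -60777349.44.

-60777349.44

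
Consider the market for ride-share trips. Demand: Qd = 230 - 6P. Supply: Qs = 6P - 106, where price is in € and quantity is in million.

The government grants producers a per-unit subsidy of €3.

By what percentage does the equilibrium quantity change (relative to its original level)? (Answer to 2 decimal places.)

+14.52

Solve the original market: 230 - 6P = 6P - 106, hence P = 28 and Q = 62.
Since sellers receive the price plus the subsidy, the effective supply curve becomes Qs = 6P - 88.
New equilibrium: 230 - 6P = 6P - 88 ⇒ 318 = 12P ⇒ P = 26.5, Q = 71.
%ΔQ = (71 − 62) / 62 × 100 = +14.52%.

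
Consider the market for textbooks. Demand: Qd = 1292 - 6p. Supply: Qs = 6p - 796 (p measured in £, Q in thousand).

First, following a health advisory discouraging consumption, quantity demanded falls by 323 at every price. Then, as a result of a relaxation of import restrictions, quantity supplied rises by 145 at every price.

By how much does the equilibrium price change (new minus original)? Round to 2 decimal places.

Initially, 1292 - 6p = 6p - 796, so 2088 = 12p and p = 174, Q = 248.
The shock moves the curves to Qd = 969 - 6p and Qs = 6p - 651.
Clearing the new market: 969 - 6p = 6p - 651, so p = 135 and Q = 159.
Δp = 135 − 174 = -39.00.

-39.00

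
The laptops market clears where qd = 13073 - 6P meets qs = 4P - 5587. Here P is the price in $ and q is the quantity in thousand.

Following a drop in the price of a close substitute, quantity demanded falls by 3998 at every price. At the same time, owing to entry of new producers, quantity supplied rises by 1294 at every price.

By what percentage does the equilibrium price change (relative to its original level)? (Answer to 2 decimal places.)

-28.36

Initially, 13073 - 6P = 4P - 5587, so 18660 = 10P and P = 1866, q = 1877.
After the shift, demand is qd = 9075 - 6P and supply is qs = 4P - 4293.
Setting them equal: 9075 - 6P = 4P - 4293 → 13368 = 10P, so P = 1336.8 and q = 1054.2.
%ΔP = (1336.8 − 1866) / 1866 × 100 = -28.36%.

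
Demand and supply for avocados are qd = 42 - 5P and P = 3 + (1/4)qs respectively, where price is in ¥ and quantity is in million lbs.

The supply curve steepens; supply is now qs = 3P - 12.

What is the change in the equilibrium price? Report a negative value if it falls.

+0.75

Initially, 42 - 5P = 4P - 12, so 54 = 9P and P = 6, q = 12.
The new curves are qd = 42 - 5P (demand) and qs = 3P - 12 (supply).
New equilibrium: 42 - 5P = 3P - 12 ⇒ 54 = 8P ⇒ P = 6.75, q = 8.25.
ΔP = 6.75 − 6 = +0.75.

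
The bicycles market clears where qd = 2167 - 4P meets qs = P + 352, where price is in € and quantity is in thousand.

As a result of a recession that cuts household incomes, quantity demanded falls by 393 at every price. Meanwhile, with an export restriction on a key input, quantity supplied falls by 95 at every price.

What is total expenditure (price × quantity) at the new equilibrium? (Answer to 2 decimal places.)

170025.36

Original equilibrium: 2167 - 4P = P + 352 gives 1815 = 5P, so P = 363 and q = 715.
With the change applied: demand qd = 1774 - 4P, supply qs = P + 257.
New equilibrium: 1774 - 4P = P + 257 ⇒ 1517 = 5P ⇒ P = 303.4, q = 560.4.
New expenditure = 303.4 × 560.4 = 170025.36.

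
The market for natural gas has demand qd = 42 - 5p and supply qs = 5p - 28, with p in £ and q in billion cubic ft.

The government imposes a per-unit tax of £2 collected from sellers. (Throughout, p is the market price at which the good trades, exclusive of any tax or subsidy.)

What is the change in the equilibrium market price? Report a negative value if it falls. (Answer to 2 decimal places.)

Initially, 42 - 5p = 5p - 28, so 70 = 10p and p = 7, q = 7.
Since sellers keep the price net of the tax, the effective supply curve becomes qs = 5p - 38.
New equilibrium: 42 - 5p = 5p - 38 ⇒ 80 = 10p ⇒ p = 8, q = 2.
Δp = 8 − 7 = +1.00.

+1.00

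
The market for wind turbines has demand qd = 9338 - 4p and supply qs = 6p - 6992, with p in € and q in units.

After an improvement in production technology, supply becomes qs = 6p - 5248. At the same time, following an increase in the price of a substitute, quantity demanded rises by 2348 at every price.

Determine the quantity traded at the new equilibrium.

Original equilibrium: 9338 - 4p = 6p - 6992 gives 16330 = 10p, so p = 1633 and q = 2806.
After the shift, demand is qd = 11686 - 4p and supply is qs = 6p - 5248.
New equilibrium: 11686 - 4p = 6p - 5248 ⇒ 16934 = 10p ⇒ p = 1693.4, q = 4912.4.

4912.4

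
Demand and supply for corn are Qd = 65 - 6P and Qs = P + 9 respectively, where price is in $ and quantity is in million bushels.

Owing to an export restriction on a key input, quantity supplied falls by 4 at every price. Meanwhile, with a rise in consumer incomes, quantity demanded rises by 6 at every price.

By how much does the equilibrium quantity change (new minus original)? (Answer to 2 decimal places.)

-2.57

Initially, 65 - 6P = P + 9, so 56 = 7P and P = 8, Q = 17.
After the shift, demand is Qd = 71 - 6P and supply is Qs = P + 5.
Equate the new curves: 71 - 6P = P + 5, giving 66 = 7P, P = 66/7 ≈ 9.4286, Q = 101/7 ≈ 14.4286.
ΔQ = 14.4286 − 17 = -2.57.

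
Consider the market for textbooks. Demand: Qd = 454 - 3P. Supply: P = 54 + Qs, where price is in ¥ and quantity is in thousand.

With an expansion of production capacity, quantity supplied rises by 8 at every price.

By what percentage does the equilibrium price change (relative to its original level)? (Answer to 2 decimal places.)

-1.57

Original equilibrium: 454 - 3P = P - 54 gives 508 = 4P, so P = 127 and Q = 73.
After the shift, demand is Qd = 454 - 3P and supply is Qs = P - 46.
Setting them equal: 454 - 3P = P - 46 → 500 = 4P, so P = 125 and Q = 79.
%ΔP = (125 − 127) / 127 × 100 = -1.57%.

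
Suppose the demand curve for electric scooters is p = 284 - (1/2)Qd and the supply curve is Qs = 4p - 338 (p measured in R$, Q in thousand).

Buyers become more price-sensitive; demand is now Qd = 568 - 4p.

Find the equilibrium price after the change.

Before the shock: 568 - 2p = 4p - 338 ⇒ 906 = 6p ⇒ p = 151, Q = 266.
With the change applied: demand Qd = 568 - 4p, supply Qs = 4p - 338.
Clearing the new market: 568 - 4p = 4p - 338, so p = 113.25 and Q = 115.

113.25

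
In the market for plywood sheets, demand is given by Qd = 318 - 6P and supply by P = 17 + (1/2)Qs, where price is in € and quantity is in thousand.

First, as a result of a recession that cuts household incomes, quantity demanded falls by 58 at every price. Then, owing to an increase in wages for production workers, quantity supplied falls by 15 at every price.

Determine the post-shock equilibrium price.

Solve the original market: 318 - 6P = 2P - 34, hence P = 44 and Q = 54.
The shock moves the curves to Qd = 260 - 6P and Qs = 2P - 49.
Setting them equal: 260 - 6P = 2P - 49 → 309 = 8P, so P = 38.625 and Q = 28.25.

38.625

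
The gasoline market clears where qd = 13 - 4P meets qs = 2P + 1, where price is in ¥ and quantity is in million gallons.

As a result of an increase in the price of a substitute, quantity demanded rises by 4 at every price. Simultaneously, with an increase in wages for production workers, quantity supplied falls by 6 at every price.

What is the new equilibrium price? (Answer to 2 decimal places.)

3.67

Initially, 13 - 4P = 2P + 1, so 12 = 6P and P = 2, q = 5.
With the change applied: demand qd = 17 - 4P, supply qs = 2P - 5.
Equate the new curves: 17 - 4P = 2P - 5, giving 22 = 6P, P = 11/3 ≈ 3.6667, q = 7/3 ≈ 2.3333.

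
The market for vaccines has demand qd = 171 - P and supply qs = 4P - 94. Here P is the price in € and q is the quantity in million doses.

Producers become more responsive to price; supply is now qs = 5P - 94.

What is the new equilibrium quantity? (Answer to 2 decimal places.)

126.83

Solve the original market: 171 - P = 4P - 94, hence P = 53 and q = 118.
After the shift, demand is qd = 171 - P and supply is qs = 5P - 94.
Clearing the new market: 171 - P = 5P - 94, so P = 265/6 ≈ 44.1667 and q = 761/6 ≈ 126.8333.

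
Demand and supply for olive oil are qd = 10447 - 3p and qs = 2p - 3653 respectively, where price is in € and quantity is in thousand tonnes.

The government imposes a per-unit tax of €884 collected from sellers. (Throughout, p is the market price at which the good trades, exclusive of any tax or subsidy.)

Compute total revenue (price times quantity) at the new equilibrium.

2939388.32

Original equilibrium: 10447 - 3p = 2p - 3653 gives 14100 = 5p, so p = 2820 and q = 1987.
Since sellers keep the price net of the tax, the effective supply curve becomes qs = 2p - 5421.
Clearing the new market: 10447 - 3p = 2p - 5421, so p = 3173.6 and q = 926.2.
New expenditure = 3173.6 × 926.2 = 2939388.32.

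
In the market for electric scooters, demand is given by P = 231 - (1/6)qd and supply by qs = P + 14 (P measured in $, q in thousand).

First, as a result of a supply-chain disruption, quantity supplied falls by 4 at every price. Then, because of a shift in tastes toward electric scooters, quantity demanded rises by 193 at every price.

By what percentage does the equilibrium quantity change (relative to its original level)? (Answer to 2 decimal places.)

Original equilibrium: 1386 - 6P = P + 14 gives 1372 = 7P, so P = 196 and q = 210.
With the change applied: demand qd = 1579 - 6P, supply qs = P + 10.
Clearing the new market: 1579 - 6P = P + 10, so P = 1569/7 ≈ 224.1429 and q = 1639/7 ≈ 234.1429.
%Δq = (234.1429 − 210) / 210 × 100 = +11.50%.

+11.50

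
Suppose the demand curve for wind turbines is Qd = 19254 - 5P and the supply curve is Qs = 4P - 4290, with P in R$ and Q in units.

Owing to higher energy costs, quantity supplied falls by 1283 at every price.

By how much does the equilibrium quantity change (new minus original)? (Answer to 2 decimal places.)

-712.78

Initially, 19254 - 5P = 4P - 4290, so 23544 = 9P and P = 2616, Q = 6174.
The new curves are Qd = 19254 - 5P (demand) and Qs = 4P - 5573 (supply).
Setting them equal: 19254 - 5P = 4P - 5573 → 24827 = 9P, so P = 24827/9 ≈ 2758.5556 and Q = 49151/9 ≈ 5461.2222.
ΔQ = 5461.2222 − 6174 = -712.78.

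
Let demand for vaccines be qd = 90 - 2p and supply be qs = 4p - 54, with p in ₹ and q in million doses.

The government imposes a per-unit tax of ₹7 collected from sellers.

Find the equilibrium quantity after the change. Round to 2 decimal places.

Initially, 90 - 2p = 4p - 54, so 144 = 6p and p = 24, q = 42.
Since sellers keep the price net of the tax, the effective supply curve becomes qs = 4p - 82.
New equilibrium: 90 - 2p = 4p - 82 ⇒ 172 = 6p ⇒ p = 86/3 ≈ 28.6667, q = 98/3 ≈ 32.6667.

32.67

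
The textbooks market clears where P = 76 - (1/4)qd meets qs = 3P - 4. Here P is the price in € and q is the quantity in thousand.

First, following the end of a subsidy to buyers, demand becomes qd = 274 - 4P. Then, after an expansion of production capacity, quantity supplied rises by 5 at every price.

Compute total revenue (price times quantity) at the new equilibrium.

4602

Initially, 304 - 4P = 3P - 4, so 308 = 7P and P = 44, q = 128.
With the change applied: demand qd = 274 - 4P, supply qs = 3P + 1.
Clearing the new market: 274 - 4P = 3P + 1, so P = 39 and q = 118.
New expenditure = 39 × 118 = 4602.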